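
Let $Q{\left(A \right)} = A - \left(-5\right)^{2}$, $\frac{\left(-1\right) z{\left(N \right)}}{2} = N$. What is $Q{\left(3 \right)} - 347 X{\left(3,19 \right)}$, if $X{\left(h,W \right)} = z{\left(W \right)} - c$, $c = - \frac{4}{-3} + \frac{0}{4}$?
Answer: $\frac{40880}{3} \approx 13627.0$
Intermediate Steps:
$z{\left(N \right)} = - 2 N$
$c = \frac{4}{3}$ ($c = \left(-4\right) \left(- \frac{1}{3}\right) + 0 \cdot \frac{1}{4} = \frac{4}{3} + 0 = \frac{4}{3} \approx 1.3333$)
$X{\left(h,W \right)} = - \frac{4}{3} - 2 W$ ($X{\left(h,W \right)} = - 2 W - \frac{4}{3} = - \frac{4}{3} - 2 W$)
$Q{\left(A \right)} = -25 + A$ ($Q{\left(A \right)} = A - 25 = -25 + A$)
$Q{\left(3 \right)} - 347 X{\left(3,19 \right)} = \left(-25 + 3\right) - 347 \left(- \frac{4}{3} - 38\right) = -22 - 347 \left(- \frac{4}{3} - 38\right) = -22 - - \frac{40946}{3} = -22 + \frac{40946}{3} = \frac{40880}{3}$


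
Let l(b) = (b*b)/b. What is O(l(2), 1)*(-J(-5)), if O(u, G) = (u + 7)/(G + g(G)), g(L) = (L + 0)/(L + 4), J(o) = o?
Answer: 75/2 ≈ 37.500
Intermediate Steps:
l(b) = b (l(b) = b²/b = b)
g(L) = L/(4 + L)
O(u, G) = (7 + u)/(G + G/(4 + G)) (O(u, G) = (u + 7)/(G + G/(4 + G)) = (7 + u)/(G + G/(4 + G)))
O(l(2), 1)*(-J(-5)) = ((4 + 1)*(7 + 2)/(1*(5 + 1)))*(-1*(-5)) = (1*5*9/6)*5 = (1*(⅙)*5*9)*5 = (15/2)*5 = 75/2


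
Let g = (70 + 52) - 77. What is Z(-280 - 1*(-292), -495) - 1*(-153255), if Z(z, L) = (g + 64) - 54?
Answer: 153310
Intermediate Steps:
g = 45 (g = 122 - 77 = 45)
Z(z, L) = 55 (Z(z, L) = (45 + 64) - 54 = 109 - 54 = 55)
Z(-280 - 1*(-292), -495) - 1*(-153255) = 55 - 1*(-153255) = 55 + 153255 = 153310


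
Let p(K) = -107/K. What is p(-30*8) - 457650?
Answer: -109835893/240 ≈ -4.5765e+5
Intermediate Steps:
p(-30*8) - 457650 = -107/((-30*8)) - 457650 = -107/(-240) - 457650 = -107*(-1/240) - 457650 = 107/240 - 457650 = -109835893/240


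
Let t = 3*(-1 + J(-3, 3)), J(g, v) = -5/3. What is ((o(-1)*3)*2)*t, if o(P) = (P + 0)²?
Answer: -48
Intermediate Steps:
o(P) = P²
J(g, v) = -5/3 (J(g, v) = -5*⅓ = -5/3)
t = -8 (t = 3*(-1 - 5/3) = 3*(-8/3) = -8)
((o(-1)*3)*2)*t = (((-1)²*3)*2)*(-8) = ((1*3)*2)*(-8) = (3*2)*(-8) = 6*(-8) = -48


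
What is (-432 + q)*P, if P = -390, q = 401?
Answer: 12090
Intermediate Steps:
(-432 + q)*P = (-432 + 401)*(-390) = -31*(-390) = 12090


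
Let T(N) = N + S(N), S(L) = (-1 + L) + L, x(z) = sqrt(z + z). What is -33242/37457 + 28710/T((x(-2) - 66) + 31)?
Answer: -28591523411/105553826 - 43065*I/2818 ≈ -270.87 - 15.282*I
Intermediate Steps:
x(z) = sqrt(2)*sqrt(z) (x(z) = sqrt(2*z) = sqrt(2)*sqrt(z))
S(L) = -1 + 2*L
T(N) = -1 + 3*N (T(N) = N + (-1 + 2*N) = -1 + 3*N)
-33242/37457 + 28710/T((x(-2) - 66) + 31) = -33242/37457 + 28710/(-1 + 3*((sqrt(2)*sqrt(-2) - 66) + 31)) = -33242*1/37457 + 28710/(-1 + 3*((sqrt(2)*(I*sqrt(2)) - 66) + 31)) = -33242/37457 + 28710/(-1 + 3*((2*I - 66) + 31)) = -33242/37457 + 28710/(-1 + 3*((-66 + 2*I) + 31)) = -33242/37457 + 28710/(-1 + 3*(-35 + 2*I)) = -33242/37457 + 28710/(-1 + (-105 + 6*I)) = -33242/37457 + 28710/(-106 + 6*I) = -33242/37457 + 28710*((-106 - 6*I)/11272) = -33242/37457 + 14355*(-106 - 6*I)/5636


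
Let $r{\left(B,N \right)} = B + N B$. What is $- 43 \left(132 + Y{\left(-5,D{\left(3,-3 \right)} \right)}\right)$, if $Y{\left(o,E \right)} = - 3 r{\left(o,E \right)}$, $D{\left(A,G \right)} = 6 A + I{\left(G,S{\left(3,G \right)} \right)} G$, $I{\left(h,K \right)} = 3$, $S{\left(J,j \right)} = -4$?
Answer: $-12126$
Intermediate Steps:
$r{\left(B,N \right)} = B + B N$
$D{\left(A,G \right)} = 3 G + 6 A$ ($D{\left(A,G \right)} = 6 A + 3 G = 3 G + 6 A$)
$Y{\left(o,E \right)} = - 3 o \left(1 + E\right)$
$- 43 \left(132 + Y{\left(-5,D{\left(3,-3 \right)} \right)}\right) = - 43 \left(132 - - 15 \left(1 + \left(3 \left(-3\right) + 6 \cdot 3\right)\right)\right) = - 43 \left(132 - - 15 \left(1 + \left(-9 + 18\right)\right)\right) = - 43 \left(132 - - 15 \left(1 + 9\right)\right) = - 43 \left(132 - \left(-15\right) 10\right) = - 43 \left(132 + 150\right) = \left(-43\right) 282 = -12126$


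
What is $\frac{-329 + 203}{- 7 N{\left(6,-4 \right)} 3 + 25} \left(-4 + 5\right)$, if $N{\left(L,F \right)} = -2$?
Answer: $- \frac{126}{67} \approx -1.8806$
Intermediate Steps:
$\frac{-329 + 203}{- 7 N{\left(6,-4 \right)} 3 + 25} \left(-4 + 5\right) = \frac{-329 + 203}{\left(-7\right) \left(-2\right) 3 + 25} \left(-4 + 5\right) = - \frac{126}{14 \cdot 3 + 25} \cdot 1 = - \frac{126}{42 + 25} \cdot 1 = - \frac{126}{67} \cdot 1 = \left(-126\right) \frac{1}{67} \cdot 1 = \left(- \frac{126}{67}\right) 1 = - \frac{126}{67}$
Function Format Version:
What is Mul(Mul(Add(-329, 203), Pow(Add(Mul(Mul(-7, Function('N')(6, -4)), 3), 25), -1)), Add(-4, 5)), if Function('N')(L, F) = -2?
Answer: Rational(-126, 67) ≈ -1.8806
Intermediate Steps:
Mul(Mul(Add(-329, 203), Pow(Add(Mul(Mul(-7, Function('N')(6, -4)), 3), 25), -1)), Add(-4, 5)) = Mul(Mul(Add(-329, 203), Pow(Add(Mul(Mul(-7, -2), 3), 25), -1)), Add(-4, 5)) = Mul(Mul(-126, Pow(Add(Mul(14, 3), 25), -1)), 1) = Mul(Mul(-126, Pow(Add(42, 25), -1)), 1) = Mul(Mul(-126, Pow(67, -1)), 1) = Mul(Mul(-126, Rational(1, 67)), 1) = Mul(Rational(-126, 67), 1) = Rational(-126, 67)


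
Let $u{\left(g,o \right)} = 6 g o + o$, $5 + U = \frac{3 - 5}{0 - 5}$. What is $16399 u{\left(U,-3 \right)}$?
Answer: $\frac{6543201}{5} \approx 1.3086 \cdot 10^{6}$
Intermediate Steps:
$U = - \frac{23}{5}$ ($U = -5 + \frac{3 - 5}{0 - 5} = -5 - \frac{2}{-5} = -5 - - \frac{2}{5} = -5 + \frac{2}{5} = - \frac{23}{5} \approx -4.6$)
$u{\left(g,o \right)} = o + 6 g o$ ($u{\left(g,o \right)} = 6 g o + o = o + 6 g o$)
$16399 u{\left(U,-3 \right)} = 16399 \left(- 3 \left(1 + 6 \left(- \frac{23}{5}\right)\right)\right) = 16399 \left(- 3 \left(1 - \frac{138}{5}\right)\right) = 16399 \left(\left(-3\right) \left(- \frac{133}{5}\right)\right) = 16399 \cdot \frac{399}{5} = \frac{6543201}{5}$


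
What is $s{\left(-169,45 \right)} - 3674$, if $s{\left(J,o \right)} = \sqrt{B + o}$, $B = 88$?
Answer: $-3674 + \sqrt{133} \approx -3662.5$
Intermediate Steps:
$s{\left(J,o \right)} = \sqrt{88 + o}$
$s{\left(-169,45 \right)} - 3674 = \sqrt{88 + 45} - 3674 = \sqrt{133} - 3674 = -3674 + \sqrt{133}$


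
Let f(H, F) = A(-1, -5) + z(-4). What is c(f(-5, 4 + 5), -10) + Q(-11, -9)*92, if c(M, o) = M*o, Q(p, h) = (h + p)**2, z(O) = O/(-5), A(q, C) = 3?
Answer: 36762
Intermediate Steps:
z(O) = -O/5 (z(O) = O*(-1/5) = -O/5)
f(H, F) = 19/5 (f(H, F) = 3 - 1/5*(-4) = 3 + 4/5 = 19/5)
c(f(-5, 4 + 5), -10) + Q(-11, -9)*92 = (19/5)*(-10) + (-9 - 11)**2*92 = -38 + (-20)**2*92 = -38 + 400*92 = -38 + 36800 = 36762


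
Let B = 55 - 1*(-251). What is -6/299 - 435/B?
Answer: -43967/30498 ≈ -1.4416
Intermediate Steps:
B = 306 (B = 55 + 251 = 306)
-6/299 - 435/B = -6/299 - 435/306 = -6*1/299 - 435*1/306 = -6/299 - 145/102 = -43967/30498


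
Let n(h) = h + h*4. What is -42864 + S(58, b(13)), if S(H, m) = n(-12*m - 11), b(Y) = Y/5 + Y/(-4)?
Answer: -42880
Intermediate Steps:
n(h) = 5*h (n(h) = h + 4*h = 5*h)
b(Y) = -Y/20 (b(Y) = Y*(⅕) + Y*(-¼) = Y/5 - Y/4 = -Y/20)
S(H, m) = -55 - 60*m (S(H, m) = 5*(-12*m - 11) = 5*(-11 - 12*m) = -55 - 60*m)
-42864 + S(58, b(13)) = -42864 + (-55 - (-3)*13) = -42864 + (-55 - 60*(-13/20)) = -42864 + (-55 + 39) = -42864 - 16 = -42880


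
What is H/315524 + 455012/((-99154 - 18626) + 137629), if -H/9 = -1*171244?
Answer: 43539601423/1565708969 ≈ 27.808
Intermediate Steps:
H = 1541196 (H = -(-9)*171244 = -9*(-171244) = 1541196)
H/315524 + 455012/((-99154 - 18626) + 137629) = 1541196/315524 + 455012/((-99154 - 18626) + 137629) = 1541196*(1/315524) + 455012/(-117780 + 137629) = 385299/78881 + 455012/19849 = 43539601423/1565708969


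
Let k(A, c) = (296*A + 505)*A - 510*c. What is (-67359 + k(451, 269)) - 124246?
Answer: 60105656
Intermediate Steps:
k(A, c) = -510*c + A*(505 + 296*A) (k(A, c) = (505 + 296*A)*A - 510*c = A*(505 + 296*A) - 510*c = -510*c + A*(505 + 296*A))
(-67359 + k(451, 269)) - 124246 = (-67359 + (-510*269 + 296*451² + 505*451)) - 124246 = (-67359 + (-137190 + 296*203401 + 227755)) - 124246 = (-67359 + (-137190 + 60206696 + 227755)) - 124246 = (-67359 + 60297261) - 124246 = 60229902 - 124246 = 60105656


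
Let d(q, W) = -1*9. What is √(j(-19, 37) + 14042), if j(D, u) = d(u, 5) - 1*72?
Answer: √13961 ≈ 118.16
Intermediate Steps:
d(q, W) = -9
j(D, u) = -81 (j(D, u) = -9 - 1*72 = -9 - 72 = -81)
√(j(-19, 37) + 14042) = √(-81 + 14042) = √13961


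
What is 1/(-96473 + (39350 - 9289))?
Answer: -1/66412 ≈ -1.5058e-5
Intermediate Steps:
1/(-96473 + (39350 - 9289)) = 1/(-96473 + 30061) = 1/(-66412) = -1/66412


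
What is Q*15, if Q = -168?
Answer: -2520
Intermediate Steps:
Q*15 = -168*15 = -2520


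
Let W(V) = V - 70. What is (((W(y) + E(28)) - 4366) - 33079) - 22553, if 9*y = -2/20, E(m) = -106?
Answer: -5415661/90 ≈ -60174.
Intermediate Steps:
y = -1/90 (y = (-2/20)/9 = (-2*1/20)/9 = (⅑)*(-⅒) = -1/90 ≈ -0.011111)
W(V) = -70 + V
(((W(y) + E(28)) - 4366) - 33079) - 22553 = ((((-70 - 1/90) - 106) - 4366) - 33079) - 22553 = (((-6301/90 - 106) - 4366) - 33079) - 22553 = ((-15841/90 - 4366) - 33079) - 22553 = (-408781/90 - 33079) - 22553 = -3385891/90 - 22553 = -5415661/90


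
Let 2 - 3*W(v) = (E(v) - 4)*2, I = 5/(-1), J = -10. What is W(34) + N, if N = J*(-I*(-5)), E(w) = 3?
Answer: 754/3 ≈ 251.33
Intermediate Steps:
I = -5 (I = 5*(-1) = -5)
N = 250 (N = -10*(-1*(-5))*(-5) = -50*(-5) = -10*(-25) = 250)
W(v) = 4/3 (W(v) = ⅔ - (3 - 4)*2/3 = ⅔ - (-1)*2/3 = ⅔ - ⅓*(-2) = ⅔ + ⅔ = 4/3)
W(34) + N = 4/3 + 250 = 754/3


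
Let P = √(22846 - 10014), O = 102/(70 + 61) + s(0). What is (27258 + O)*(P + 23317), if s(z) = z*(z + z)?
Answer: 83262675300/131 + 14283600*√802/131 ≈ 6.3868e+8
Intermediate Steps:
s(z) = 2*z² (s(z) = z*(2*z) = 2*z²)
O = 102/131 (O = 102/(70 + 61) + 2*0² = 102/131 + 2*0 = (1/131)*102 + 0 = 102/131 + 0 = 102/131 ≈ 0.77863)
P = 4*√802 (P = √12832 = 4*√802 ≈ 113.28)
(27258 + O)*(P + 23317) = (27258 + 102/131)*(4*√802 + 23317) = 3570900*(23317 + 4*√802)/131 = 83262675300/131 + 14283600*√802/131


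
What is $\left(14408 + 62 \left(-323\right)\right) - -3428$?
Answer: $-2190$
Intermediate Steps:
$\left(14408 + 62 \left(-323\right)\right) - -3428 = \left(14408 - 20026\right) + \left(-1510 + 4938\right) = -5618 + 3428 = -2190$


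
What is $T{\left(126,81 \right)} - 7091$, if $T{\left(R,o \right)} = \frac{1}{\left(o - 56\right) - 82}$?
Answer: $- \frac{404188}{57} \approx -7091.0$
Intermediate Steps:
$T{\left(R,o \right)} = \frac{1}{-138 + o}$ ($T{\left(R,o \right)} = \frac{1}{\left(-56 + o\right) - 82} = \frac{1}{-138 + o}$)
$T{\left(126,81 \right)} - 7091 = \frac{1}{-138 + 81} - 7091 = \frac{1}{-57} - 7091 = - \frac{1}{57} - 7091 = - \frac{404188}{57}$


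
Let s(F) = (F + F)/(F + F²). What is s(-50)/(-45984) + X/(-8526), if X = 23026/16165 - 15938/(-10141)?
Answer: -1877311530067/5355836620110480 ≈ -0.00035052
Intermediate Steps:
s(F) = 2*F/(F + F²) (s(F) = (2*F)/(F + F²) = 2*F/(F + F²))
X = 491144436/163929265 (X = 23026*(1/16165) - 15938*(-1/10141) = 23026/16165 + 15938/10141 = 491144436/163929265 ≈ 2.9961)
s(-50)/(-45984) + X/(-8526) = (2/(1 - 50))/(-45984) + (491144436/163929265)/(-8526) = (2/(-49))*(-1/45984) + (491144436/163929265)*(-1/8526) = (2*(-1/49))*(-1/45984) - 81857406/232943485565 = -2/49*(-1/45984) - 81857406/232943485565 = 1/1126608 - 81857406/232943485565 = -1877311530067/5355836620110480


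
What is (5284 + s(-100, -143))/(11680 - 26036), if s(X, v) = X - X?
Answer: -1321/3589 ≈ -0.36807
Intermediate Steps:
s(X, v) = 0
(5284 + s(-100, -143))/(11680 - 26036) = (5284 + 0)/(11680 - 26036) = 5284/(-14356) = 5284*(-1/14356) = -1321/3589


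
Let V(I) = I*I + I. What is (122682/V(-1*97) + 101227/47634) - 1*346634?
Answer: -12812408091505/36963984 ≈ -3.4662e+5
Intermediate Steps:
V(I) = I + I² (V(I) = I² + I = I + I²)
(122682/V(-1*97) + 101227/47634) - 1*346634 = (122682/(((-1*97)*(1 - 1*97))) + 101227/47634) - 1*346634 = (122682/((-97*(1 - 97))) + 101227*(1/47634)) - 346634 = (122682/((-97*(-96))) + 101227/47634) - 346634 = (122682/9312 + 101227/47634) - 346634 = (122682*(1/9312) + 101227/47634) - 346634 = (20447/1552 + 101227/47634) - 346634 = 565538351/36963984 - 346634 = -12812408091505/36963984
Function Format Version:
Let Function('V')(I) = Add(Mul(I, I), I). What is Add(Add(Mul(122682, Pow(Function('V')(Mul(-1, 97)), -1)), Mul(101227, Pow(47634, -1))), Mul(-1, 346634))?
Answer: Rational(-12812408091505, 36963984) ≈ -3.4662e+5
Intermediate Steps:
Function('V')(I) = Add(I, Pow(I, 2)) (Function('V')(I) = Add(Pow(I, 2), I) = Add(I, Pow(I, 2)))
Add(Add(Mul(122682, Pow(Function('V')(Mul(-1, 97)), -1)), Mul(101227, Pow(47634, -1))), Mul(-1, 346634)) = Add(Add(Mul(122682, Pow(Mul(Mul(-1, 97), Add(1, Mul(-1, 97))), -1)), Mul(101227, Pow(47634, -1))), Mul(-1, 346634)) = Add(Add(Mul(122682, Pow(Mul(-97, Add(1, -97)), -1)), Mul(101227, Rational(1, 47634))), -346634) = Add(Add(Mul(122682, Pow(Mul(-97, -96), -1)), Rational(101227, 47634)), -346634) = Add(Add(Mul(122682, Pow(9312, -1)), Rational(101227, 47634)), -346634) = Add(Add(Mul(122682, Rational(1, 9312)), Rational(101227, 47634)), -346634) = Add(Add(Rational(20447, 1552), Rational(101227, 47634)), -346634) = Add(Rational(565538351, 36963984), -346634) = Rational(-12812408091505, 36963984)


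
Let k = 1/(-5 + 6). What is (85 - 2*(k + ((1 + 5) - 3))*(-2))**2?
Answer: 10201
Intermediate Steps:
k = 1 (k = 1/1 = 1)
(85 - 2*(k + ((1 + 5) - 3))*(-2))**2 = (85 - 2*(1 + ((1 + 5) - 3))*(-2))**2 = (85 - 2*(1 + (6 - 3))*(-2))**2 = (85 - 2*(1 + 3)*(-2))**2 = (85 - 2*4*(-2))**2 = (85 - 8*(-2))**2 = (85 + 16)**2 = 101**2 = 10201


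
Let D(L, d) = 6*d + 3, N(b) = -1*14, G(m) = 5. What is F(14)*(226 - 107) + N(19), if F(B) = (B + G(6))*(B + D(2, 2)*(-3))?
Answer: -70105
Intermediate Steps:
N(b) = -14
D(L, d) = 3 + 6*d
F(B) = (-45 + B)*(5 + B) (F(B) = (B + 5)*(B + (3 + 6*2)*(-3)) = (5 + B)*(B + (3 + 12)*(-3)) = (5 + B)*(B + 15*(-3)) = (5 + B)*(B - 45) = (5 + B)*(-45 + B) = (-45 + B)*(5 + B))
F(14)*(226 - 107) + N(19) = (-225 + 14**2 - 40*14)*(226 - 107) - 14 = (-225 + 196 - 560)*119 - 14 = -589*119 - 14 = -70091 - 14 = -70105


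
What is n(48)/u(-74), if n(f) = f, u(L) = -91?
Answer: -48/91 ≈ -0.52747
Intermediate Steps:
n(48)/u(-74) = 48/(-91) = 48*(-1/91) = -48/91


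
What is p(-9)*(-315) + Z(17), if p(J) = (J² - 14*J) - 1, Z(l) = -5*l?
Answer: -64975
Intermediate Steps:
p(J) = -1 + J² - 14*J
p(-9)*(-315) + Z(17) = (-1 + (-9)² - 14*(-9))*(-315) - 5*17 = (-1 + 81 + 126)*(-315) - 85 = 206*(-315) - 85 = -64890 - 85 = -64975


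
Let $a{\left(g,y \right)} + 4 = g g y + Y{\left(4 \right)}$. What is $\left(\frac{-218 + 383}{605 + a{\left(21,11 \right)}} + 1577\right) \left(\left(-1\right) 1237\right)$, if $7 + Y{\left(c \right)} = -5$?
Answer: $- \frac{2122455733}{1088} \approx -1.9508 \cdot 10^{6}$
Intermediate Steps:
$Y{\left(c \right)} = -12$ ($Y{\left(c \right)} = -7 - 5 = -12$)
$a{\left(g,y \right)} = -16 + y g^{2}$ ($a{\left(g,y \right)} = -4 + \left(g g y - 12\right) = -4 + \left(g^{2} y - 12\right) = -4 + \left(y g^{2} - 12\right) = -4 + \left(-12 + y g^{2}\right) = -16 + y g^{2}$)
$\left(\frac{-218 + 383}{605 + a{\left(21,11 \right)}} + 1577\right) \left(\left(-1\right) 1237\right) = \left(\frac{-218 + 383}{605 - \left(16 - 11 \cdot 21^{2}\right)} + 1577\right) \left(\left(-1\right) 1237\right) = \left(\frac{165}{605 + \left(-16 + 11 \cdot 441\right)} + 1577\right) \left(-1237\right) = \left(\frac{165}{605 + \left(-16 + 4851\right)} + 1577\right) \left(-1237\right) = \left(\frac{165}{605 + 4835} + 1577\right) \left(-1237\right) = \left(\frac{165}{5440} + 1577\right) \left(-1237\right) = \left(165 \cdot \frac{1}{5440} + 1577\right) \left(-1237\right) = \left(\frac{33}{1088} + 1577\right) \left(-1237\right) = \frac{1715809}{1088} \left(-1237\right) = - \frac{2122455733}{1088}$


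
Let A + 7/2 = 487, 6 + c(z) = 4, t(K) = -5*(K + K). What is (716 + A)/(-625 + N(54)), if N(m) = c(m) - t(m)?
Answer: -2399/174 ≈ -13.787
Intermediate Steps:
t(K) = -10*K
c(z) = -2 (c(z) = -6 + 4 = -2)
A = 967/2 (A = -7/2 + 487 = 967/2 ≈ 483.50)
N(m) = -2 + 10*m (N(m) = -2 - (-10)*m = -2 + 10*m)
(716 + A)/(-625 + N(54)) = (716 + 967/2)/(-625 + (-2 + 10*54)) = 2399/(2*(-625 + (-2 + 540))) = 2399/(2*(-625 + 538)) = (2399/2)/(-87) = (2399/2)*(-1/87) = -2399/174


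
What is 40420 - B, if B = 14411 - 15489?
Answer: 41498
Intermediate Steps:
B = -1078
40420 - B = 40420 - 1*(-1078) = 40420 + 1078 = 41498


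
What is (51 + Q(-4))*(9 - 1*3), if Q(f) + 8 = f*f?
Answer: 354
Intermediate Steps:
Q(f) = -8 + f² (Q(f) = -8 + f*f = -8 + f²)
(51 + Q(-4))*(9 - 1*3) = (51 + (-8 + (-4)²))*(9 - 1*3) = (51 + (-8 + 16))*(9 - 3) = (51 + 8)*6 = 59*6 = 354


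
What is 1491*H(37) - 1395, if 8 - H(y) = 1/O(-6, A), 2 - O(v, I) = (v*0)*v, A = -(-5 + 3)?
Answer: 19575/2 ≈ 9787.5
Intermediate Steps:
A = 2 (A = -1*(-2) = 2)
O(v, I) = 2 (O(v, I) = 2 - v*0*v = 2 - 0*v = 2 - 1*0 = 2 + 0 = 2)
H(y) = 15/2 (H(y) = 8 - 1/2 = 8 - 1*½ = 8 - ½ = 15/2)
1491*H(37) - 1395 = 1491*(15/2) - 1395 = 22365/2 - 1395 = 19575/2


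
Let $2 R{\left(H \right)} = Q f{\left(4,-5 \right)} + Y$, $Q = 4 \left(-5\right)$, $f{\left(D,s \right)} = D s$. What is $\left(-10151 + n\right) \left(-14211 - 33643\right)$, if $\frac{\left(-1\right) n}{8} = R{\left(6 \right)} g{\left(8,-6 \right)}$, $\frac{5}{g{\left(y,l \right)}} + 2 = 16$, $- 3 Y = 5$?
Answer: $\frac{10772940334}{21} \approx 5.13 \cdot 10^{8}$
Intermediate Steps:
$Q = -20$
$Y = - \frac{5}{3}$ ($Y = \left(- \frac{1}{3}\right) 5 = - \frac{5}{3} \approx -1.6667$)
$g{\left(y,l \right)} = \frac{5}{14}$ ($g{\left(y,l \right)} = \frac{5}{-2 + 16} = \frac{5}{14}$)
$R{\left(H \right)} = \frac{1195}{6}$ ($R{\left(H \right)} = \frac{- 20 \cdot 4 \left(-5\right) - \frac{5}{3}}{2} = \frac{\left(-20\right) \left(-20\right) - \frac{5}{3}}{2} = \frac{400 - \frac{5}{3}}{2} = \frac{1}{2} \cdot \frac{1195}{3} = \frac{1195}{6}$)
$n = - \frac{11950}{21}$ ($n = - 8 \cdot \frac{1195}{6} \cdot \frac{5}{14} = \left(-8\right) \frac{5975}{84} = - \frac{11950}{21} \approx -569.05$)
$\left(-10151 + n\right) \left(-14211 - 33643\right) = \left(-10151 - \frac{11950}{21}\right) \left(-14211 - 33643\right) = \left(- \frac{225121}{21}\right) \left(-47854\right) = \frac{10772940334}{21}$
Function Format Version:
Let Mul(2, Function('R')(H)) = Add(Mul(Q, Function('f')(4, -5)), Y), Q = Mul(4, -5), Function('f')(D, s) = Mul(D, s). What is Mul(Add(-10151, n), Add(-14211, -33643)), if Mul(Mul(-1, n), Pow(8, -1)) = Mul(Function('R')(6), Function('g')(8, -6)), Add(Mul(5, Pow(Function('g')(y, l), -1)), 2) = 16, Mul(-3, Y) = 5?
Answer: Rational(10772940334, 21) ≈ 5.1300e+8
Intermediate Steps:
Q = -20
Y = Rational(-5, 3) (Y = Mul(Rational(-1, 3), 5) = Rational(-5, 3) ≈ -1.6667)
Function('g')(y, l) = Rational(5, 14) (Function('g')(y, l) = Mul(5, Pow(Add(-2, 16), -1)) = Mul(5, Pow(14, -1)) = Mul(5, Rational(1, 14)) = Rational(5, 14))
Function('R')(H) = Rational(1195, 6) (Function('R')(H) = Mul(Rational(1, 2), Add(Mul(-20, Mul(4, -5)), Rational(-5, 3))) = Mul(Rational(1, 2), Add(Mul(-20, -20), Rational(-5, 3))) = Mul(Rational(1, 2), Add(400, Rational(-5, 3))) = Mul(Rational(1, 2), Rational(1195, 3)) = Rational(1195, 6))
n = Rational(-11950, 21) (n = Mul(-8, Mul(Rational(1195, 6), Rational(5, 14))) = Mul(-8, Rational(5975, 84)) = Rational(-11950, 21) ≈ -569.05)
Mul(Add(-10151, n), Add(-14211, -33643)) = Mul(Add(-10151, Rational(-11950, 21)), Add(-14211, -33643)) = Mul(Rational(-225121, 21), -47854) = Rational(10772940334, 21)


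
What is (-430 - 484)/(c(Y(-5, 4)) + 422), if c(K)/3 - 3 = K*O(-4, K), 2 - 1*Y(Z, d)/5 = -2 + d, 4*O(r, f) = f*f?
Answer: -914/431 ≈ -2.1207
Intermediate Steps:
O(r, f) = f**2/4 (O(r, f) = (f*f)/4 = f**2/4)
Y(Z, d) = 20 - 5*d (Y(Z, d) = 10 - 5*(-2 + d) = 10 + (10 - 5*d) = 20 - 5*d)
c(K) = 9 + 3*K**3/4 (c(K) = 9 + 3*(K*(K**2/4)) = 9 + 3*(K**3/4) = 9 + 3*K**3/4)
(-430 - 484)/(c(Y(-5, 4)) + 422) = (-430 - 484)/((9 + 3*(20 - 5*4)**3/4) + 422) = -914/((9 + 3*(20 - 20)**3/4) + 422) = -914/((9 + (3/4)*0**3) + 422) = -914/((9 + (3/4)*0) + 422) = -914/((9 + 0) + 422) = -914/(9 + 422) = -914/431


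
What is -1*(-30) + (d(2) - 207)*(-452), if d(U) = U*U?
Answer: 91786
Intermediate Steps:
d(U) = U**2
-1*(-30) + (d(2) - 207)*(-452) = -1*(-30) + (2**2 - 207)*(-452) = 30 + (4 - 207)*(-452) = 30 - 203*(-452) = 30 + 91756 = 91786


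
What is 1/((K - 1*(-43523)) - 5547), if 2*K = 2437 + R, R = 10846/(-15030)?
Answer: 7515/294543956 ≈ 2.5514e-5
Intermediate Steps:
R = -5423/7515 (R = 10846*(-1/15030) = -5423/7515 ≈ -0.72162)
K = 9154316/7515 (K = (2437 - 5423/7515)/2 = (1/2)*(18308632/7515) = 9154316/7515 ≈ 1218.1)
1/((K - 1*(-43523)) - 5547) = 1/((9154316/7515 - 1*(-43523)) - 5547) = 1/((9154316/7515 + 43523) - 5547) = 1/(336229661/7515 - 5547) = 1/(294543956/7515) = 7515/294543956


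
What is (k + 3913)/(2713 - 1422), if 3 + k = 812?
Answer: 4722/1291 ≈ 3.6576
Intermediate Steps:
k = 809 (k = -3 + 812 = 809)
(k + 3913)/(2713 - 1422) = (809 + 3913)/(2713 - 1422) = 4722/1291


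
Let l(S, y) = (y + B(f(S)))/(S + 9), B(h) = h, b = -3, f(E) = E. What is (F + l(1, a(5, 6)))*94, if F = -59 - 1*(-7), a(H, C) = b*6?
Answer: -25239/5 ≈ -5047.8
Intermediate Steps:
a(H, C) = -18 (a(H, C) = -3*6 = -18)
F = -52 (F = -59 + 7 = -52)
l(S, y) = (S + y)/(9 + S) (l(S, y) = (y + S)/(S + 9) = (S + y)/(9 + S))
(F + l(1, a(5, 6)))*94 = (-52 + (1 - 18)/(9 + 1))*94 = (-52 - 17/10)*94 = -537/10*94 = -25239/5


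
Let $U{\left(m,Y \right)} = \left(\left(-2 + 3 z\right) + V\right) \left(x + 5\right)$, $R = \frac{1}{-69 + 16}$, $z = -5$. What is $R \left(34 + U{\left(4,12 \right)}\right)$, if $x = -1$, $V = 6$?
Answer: $\frac{10}{53} \approx 0.18868$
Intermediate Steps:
$R = - \frac{1}{53}$ ($R = \frac{1}{-53} = - \frac{1}{53} \approx -0.018868$)
$U{\left(m,Y \right)} = -44$ ($U{\left(m,Y \right)} = \left(\left(-2 + 3 \left(-5\right)\right) + 6\right) \left(-1 + 5\right) = \left(\left(-2 - 15\right) + 6\right) 4 = \left(-17 + 6\right) 4 = \left(-11\right) 4 = -44$)
$R \left(34 + U{\left(4,12 \right)}\right) = - \frac{34 - 44}{53} = \left(- \frac{1}{53}\right) \left(-10\right) = \frac{10}{53}$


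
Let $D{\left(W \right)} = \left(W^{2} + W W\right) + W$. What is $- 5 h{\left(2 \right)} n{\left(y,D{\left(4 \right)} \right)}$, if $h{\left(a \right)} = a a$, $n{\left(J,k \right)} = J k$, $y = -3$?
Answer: $2160$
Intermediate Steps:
$D{\left(W \right)} = W + 2 W^{2}$ ($D{\left(W \right)} = \left(W^{2} + W^{2}\right) + W = 2 W^{2} + W = W + 2 W^{2}$)
$h{\left(a \right)} = a^{2}$
$- 5 h{\left(2 \right)} n{\left(y,D{\left(4 \right)} \right)} = - 5 \cdot 2^{2} \left(- 3 \cdot 4 \left(1 + 2 \cdot 4\right)\right) = \left(-5\right) 4 \left(- 3 \cdot 4 \left(1 + 8\right)\right) = - 20 \left(- 3 \cdot 4 \cdot 9\right) = - 20 \left(\left(-3\right) 36\right) = \left(-20\right) \left(-108\right) = 2160$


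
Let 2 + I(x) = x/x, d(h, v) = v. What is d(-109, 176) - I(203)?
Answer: 177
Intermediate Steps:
I(x) = -1 (I(x) = -2 + x/x = -2 + 1 = -1)
d(-109, 176) - I(203) = 176 - 1*(-1) = 176 + 1 = 177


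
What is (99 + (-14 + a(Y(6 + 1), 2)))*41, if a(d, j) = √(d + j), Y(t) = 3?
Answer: 3485 + 41*√5 ≈ 3576.7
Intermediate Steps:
(99 + (-14 + a(Y(6 + 1), 2)))*41 = (99 + (-14 + √(3 + 2)))*41 = (99 + (-14 + √5))*41 = (85 + √5)*41 = 3485 + 41*√5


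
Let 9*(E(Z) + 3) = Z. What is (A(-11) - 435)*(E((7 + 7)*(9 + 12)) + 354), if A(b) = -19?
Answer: -522554/3 ≈ -1.7418e+5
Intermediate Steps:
E(Z) = -3 + Z/9
(A(-11) - 435)*(E((7 + 7)*(9 + 12)) + 354) = (-19 - 435)*((-3 + ((7 + 7)*(9 + 12))/9) + 354) = -454*((-3 + (14*21)/9) + 354) = -454*((-3 + (⅑)*294) + 354) = -454*((-3 + 98/3) + 354) = -454*(89/3 + 354) = -454*1151/3 = -522554/3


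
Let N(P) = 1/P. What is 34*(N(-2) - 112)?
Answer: -3825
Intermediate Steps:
34*(N(-2) - 112) = 34*(1/(-2) - 112) = 34*(-1/2 - 112) = 34*(-225/2) = -3825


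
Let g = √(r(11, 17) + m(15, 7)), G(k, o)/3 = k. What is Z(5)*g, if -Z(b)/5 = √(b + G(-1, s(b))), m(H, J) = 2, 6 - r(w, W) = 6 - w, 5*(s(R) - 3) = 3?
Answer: -5*√26 ≈ -25.495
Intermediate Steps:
s(R) = 18/5 (s(R) = 3 + (⅕)*3 = 3 + ⅗ = 18/5)
r(w, W) = w (r(w, W) = 6 - (6 - w) = 6 + (-6 + w) = w)
G(k, o) = 3*k
Z(b) = -5*√(-3 + b) (Z(b) = -5*√(b + 3*(-1)) = -5*√(b - 3) = -5*√(-3 + b))
g = √13 (g = √(11 + 2) = √13 ≈ 3.6056)
Z(5)*g = (-5*√(-3 + 5))*√13 = (-5*√2)*√13 = -5*√26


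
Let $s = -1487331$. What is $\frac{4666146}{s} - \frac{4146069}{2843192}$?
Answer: $- \frac{6477775309957}{1409589200184} \approx -4.5955$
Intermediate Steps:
$\frac{4666146}{s} - \frac{4146069}{2843192} = \frac{4666146}{-1487331} - \frac{4146069}{2843192} = 4666146 \left(- \frac{1}{1487331}\right) - \frac{4146069}{2843192} = - \frac{1555382}{495777} - \frac{4146069}{2843192} = - \frac{6477775309957}{1409589200184}$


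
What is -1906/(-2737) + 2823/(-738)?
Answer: -2106641/673302 ≈ -3.1288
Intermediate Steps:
-1906/(-2737) + 2823/(-738) = -1906*(-1/2737) + 2823*(-1/738) = 1906/2737 - 941/246 = -2106641/673302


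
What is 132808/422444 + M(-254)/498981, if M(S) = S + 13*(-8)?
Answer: 16529358424/52697882391 ≈ 0.31366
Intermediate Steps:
M(S) = -104 + S (M(S) = S - 104 = -104 + S)
132808/422444 + M(-254)/498981 = 132808/422444 + (-104 - 254)/498981 = 132808*(1/422444) - 358*1/498981 = 33202/105611 - 358/498981 = 16529358424/52697882391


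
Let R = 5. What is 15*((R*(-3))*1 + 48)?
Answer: 495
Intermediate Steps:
15*((R*(-3))*1 + 48) = 15*((5*(-3))*1 + 48) = 15*(-15*1 + 48) = 15*(-15 + 48) = 15*33 = 495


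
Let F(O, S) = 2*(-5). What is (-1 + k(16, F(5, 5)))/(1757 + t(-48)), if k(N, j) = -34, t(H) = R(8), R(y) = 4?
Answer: -35/1761 ≈ -0.019875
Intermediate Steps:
F(O, S) = -10
t(H) = 4
(-1 + k(16, F(5, 5)))/(1757 + t(-48)) = (-1 - 34)/(1757 + 4) = -35/1761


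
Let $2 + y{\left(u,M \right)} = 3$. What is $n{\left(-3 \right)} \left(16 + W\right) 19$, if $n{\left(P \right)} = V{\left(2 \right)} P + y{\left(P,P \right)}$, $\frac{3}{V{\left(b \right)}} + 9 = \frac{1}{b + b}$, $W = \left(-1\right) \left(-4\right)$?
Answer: $\frac{5396}{7} \approx 770.86$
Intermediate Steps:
$y{\left(u,M \right)} = 1$ ($y{\left(u,M \right)} = -2 + 3 = 1$)
$W = 4$
$V{\left(b \right)} = \frac{3}{-9 + \frac{1}{2 b}}$ ($V{\left(b \right)} = \frac{3}{-9 + \frac{1}{b + b}} = \frac{3}{-9 + \frac{1}{2 b}}$)
$n{\left(P \right)} = 1 - \frac{12 P}{35}$ ($n{\left(P \right)} = \left(-6\right) 2 \frac{1}{-1 + 18 \cdot 2} P + 1 = \left(-6\right) 2 \frac{1}{-1 + 36} P + 1 = \left(-6\right) 2 \cdot \frac{1}{35} P + 1 = - \frac{12 P}{35} + 1 = 1 - \frac{12 P}{35}$)
$n{\left(-3 \right)} \left(16 + W\right) 19 = \left(1 - - \frac{36}{35}\right) \left(16 + 4\right) 19 = \left(1 + \frac{36}{35}\right) 20 \cdot 19 = \frac{71}{35} \cdot 380 = \frac{5396}{7}$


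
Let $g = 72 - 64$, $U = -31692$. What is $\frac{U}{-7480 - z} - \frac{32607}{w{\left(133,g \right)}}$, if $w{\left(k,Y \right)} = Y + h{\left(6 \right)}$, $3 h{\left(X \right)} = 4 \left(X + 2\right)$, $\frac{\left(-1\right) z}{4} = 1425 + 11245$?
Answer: $- \frac{44037937}{25200} \approx -1747.5$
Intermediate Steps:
$z = -50680$ ($z = - 4 \left(1425 + 11245\right) = \left(-4\right) 12670 = -50680$)
$h{\left(X \right)} = \frac{8}{3} + \frac{4 X}{3}$ ($h{\left(X \right)} = \frac{4 \left(X + 2\right)}{3} = \frac{4 \left(2 + X\right)}{3} = \frac{8 + 4 X}{3} = \frac{8}{3} + \frac{4 X}{3}$)
$g = 8$
$w{\left(k,Y \right)} = \frac{32}{3} + Y$ ($w{\left(k,Y \right)} = Y + \left(\frac{8}{3} + \frac{4}{3} \cdot 6\right) = Y + \left(\frac{8}{3} + 8\right) = Y + \frac{32}{3} = \frac{32}{3} + Y$)
$\frac{U}{-7480 - z} - \frac{32607}{w{\left(133,g \right)}} = - \frac{31692}{-7480 - -50680} - \frac{32607}{\frac{32}{3} + 8} = - \frac{31692}{-7480 + 50680} - \frac{32607}{\frac{56}{3}} = - \frac{31692}{43200} - \frac{97821}{56} = \left(-31692\right) \frac{1}{43200} - \frac{97821}{56} = - \frac{2641}{3600} - \frac{97821}{56} = - \frac{44037937}{25200}$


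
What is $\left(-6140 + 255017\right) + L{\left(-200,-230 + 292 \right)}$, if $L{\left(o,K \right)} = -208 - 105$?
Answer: $248564$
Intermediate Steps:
$L{\left(o,K \right)} = -313$
$\left(-6140 + 255017\right) + L{\left(-200,-230 + 292 \right)} = \left(-6140 + 255017\right) - 313 = 248877 - 313 = 248564$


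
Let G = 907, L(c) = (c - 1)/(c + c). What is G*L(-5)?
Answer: 2721/5 ≈ 544.20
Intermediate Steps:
L(c) = (-1 + c)/(2*c) (L(c) = (-1 + c)/((2*c)) = (-1 + c)*(1/(2*c)) = (-1 + c)/(2*c))
G*L(-5) = 907*((½)*(-1 - 5)/(-5)) = 907*((½)*(-⅕)*(-6)) = 907*(⅗) = 2721/5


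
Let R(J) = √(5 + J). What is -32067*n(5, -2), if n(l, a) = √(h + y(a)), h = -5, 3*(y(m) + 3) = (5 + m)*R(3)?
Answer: -32067*I*√(8 - 2*√2) ≈ -72924.0*I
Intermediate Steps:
y(m) = -3 + 2*√2*(5 + m)/3 (y(m) = -3 + ((5 + m)*√(5 + 3))/3 = -3 + ((5 + m)*√8)/3 = -3 + ((5 + m)*(2*√2))/3 = -3 + (2*√2*(5 + m))/3 = -3 + 2*√2*(5 + m)/3)
n(l, a) = √(-8 + 10*√2/3 + 2*a*√2/3) (n(l, a) = √(-5 + (-3 + 10*√2/3 + 2*a*√2/3)) = √(-8 + 10*√2/3 + 2*a*√2/3))
-32067*n(5, -2) = -10689*√(-72 + 30*√2 + 6*(-2)*√2) = -10689*√(-72 + 30*√2 - 12*√2) = -10689*√(-72 + 18*√2)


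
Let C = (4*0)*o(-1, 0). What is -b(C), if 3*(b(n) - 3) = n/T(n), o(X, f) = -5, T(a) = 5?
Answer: -3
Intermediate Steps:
C = 0 (C = (4*0)*(-5) = 0*(-5) = 0)
b(n) = 3 + n/15 (b(n) = 3 + (n/5)/3 = 3 + n/15)
-b(C) = -(3 + (1/15)*0) = -(3 + 0) = -1*3 = -3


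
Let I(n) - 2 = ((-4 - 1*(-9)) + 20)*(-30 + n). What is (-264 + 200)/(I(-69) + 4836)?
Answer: -64/2363 ≈ -0.027084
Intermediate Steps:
I(n) = -748 + 25*n (I(n) = 2 + ((-4 - 1*(-9)) + 20)*(-30 + n) = 2 + ((-4 + 9) + 20)*(-30 + n) = 2 + (5 + 20)*(-30 + n) = 2 + 25*(-30 + n) = 2 + (-750 + 25*n) = -748 + 25*n)
(-264 + 200)/(I(-69) + 4836) = (-264 + 200)/((-748 + 25*(-69)) + 4836) = -64/((-748 - 1725) + 4836) = -64/(-2473 + 4836) = -64/2363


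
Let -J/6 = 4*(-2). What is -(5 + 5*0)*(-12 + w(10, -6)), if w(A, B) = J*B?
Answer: 1500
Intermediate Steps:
J = 48 (J = -24*(-2) = -6*(-8) = 48)
w(A, B) = 48*B
-(5 + 5*0)*(-12 + w(10, -6)) = -(5 + 5*0)*(-12 + 48*(-6)) = -(5 + 0)*(-12 - 288) = -5*(-300) = -1*(-1500) = 1500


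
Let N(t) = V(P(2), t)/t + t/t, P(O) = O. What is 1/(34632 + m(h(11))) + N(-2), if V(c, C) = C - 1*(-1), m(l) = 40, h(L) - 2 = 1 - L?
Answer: 52009/34672 ≈ 1.5000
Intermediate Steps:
h(L) = 3 - L (h(L) = 2 + (1 - L) = 3 - L)
V(c, C) = 1 + C (V(c, C) = C + 1 = 1 + C)
N(t) = 1 + (1 + t)/t (N(t) = (1 + t)/t + t/t = (1 + t)/t + 1 = 1 + (1 + t)/t)
1/(34632 + m(h(11))) + N(-2) = 1/(34632 + 40) + (2 + 1/(-2)) = 1/34672 + (2 - 1/2) = 1/34672 + 3/2 = 52009/34672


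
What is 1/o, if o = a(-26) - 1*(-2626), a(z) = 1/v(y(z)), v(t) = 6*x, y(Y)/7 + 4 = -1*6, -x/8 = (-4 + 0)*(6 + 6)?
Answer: 2304/6050305 ≈ 0.00038081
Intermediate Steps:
x = 384 (x = -8*(-4 + 0)*(6 + 6) = -(-32)*12 = -8*(-48) = 384)
y(Y) = -70 (y(Y) = -28 + 7*(-1*6) = -28 + 7*(-6) = -28 - 42 = -70)
v(t) = 2304 (v(t) = 6*384 = 2304)
a(z) = 1/2304
o = 6050305/2304 (o = 1/2304 - 1*(-2626) = 1/2304 + 2626 = 6050305/2304 ≈ 2626.0)
1/o = 1/(6050305/2304) = 2304/6050305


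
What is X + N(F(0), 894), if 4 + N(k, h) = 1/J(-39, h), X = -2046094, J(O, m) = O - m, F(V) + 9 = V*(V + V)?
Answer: -1909009435/933 ≈ -2.0461e+6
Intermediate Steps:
F(V) = -9 + 2*V² (F(V) = -9 + V*(V + V) = -9 + V*(2*V) = -9 + 2*V²)
N(k, h) = -4 + 1/(-39 - h)
X + N(F(0), 894) = -2046094 + (-157 - 4*894)/(39 + 894) = -2046094 + (-157 - 3576)/933 = -2046094 + (1/933)*(-3733) = -2046094 - 3733/933 = -1909009435/933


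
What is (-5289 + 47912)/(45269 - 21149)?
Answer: 42623/24120 ≈ 1.7671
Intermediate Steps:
(-5289 + 47912)/(45269 - 21149) = 42623/24120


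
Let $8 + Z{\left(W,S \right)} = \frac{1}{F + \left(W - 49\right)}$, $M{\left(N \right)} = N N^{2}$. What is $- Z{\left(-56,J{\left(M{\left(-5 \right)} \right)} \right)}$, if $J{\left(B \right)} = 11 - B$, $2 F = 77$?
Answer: $\frac{1066}{133} \approx 8.015$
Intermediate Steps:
$F = \frac{77}{2}$ ($F = \frac{1}{2} \cdot 77 = \frac{77}{2} \approx 38.5$)
$M{\left(N \right)} = N^{3}$
$Z{\left(W,S \right)} = -8 + \frac{1}{- \frac{21}{2} + W}$ ($Z{\left(W,S \right)} = -8 + \frac{1}{\frac{77}{2} + \left(W - 49\right)} = -8 + \frac{1}{\frac{77}{2} + \left(-49 + W\right)} = -8 + \frac{1}{- \frac{21}{2} + W}$)
$- Z{\left(-56,J{\left(M{\left(-5 \right)} \right)} \right)} = - \frac{2 \left(85 - -448\right)}{-21 + 2 \left(-56\right)} = - \frac{2 \left(85 + 448\right)}{-21 - 112} = - \frac{2 \cdot 533}{-133} = - \frac{2 \left(-1\right) 533}{133} = \left(-1\right) \left(- \frac{1066}{133}\right) = \frac{1066}{133}$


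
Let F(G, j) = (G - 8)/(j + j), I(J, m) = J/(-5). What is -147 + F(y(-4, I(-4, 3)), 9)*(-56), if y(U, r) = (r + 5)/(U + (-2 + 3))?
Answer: -15673/135 ≈ -116.10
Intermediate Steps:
I(J, m) = -J/5 (I(J, m) = J*(-⅕) = -J/5)
y(U, r) = (5 + r)/(1 + U) (y(U, r) = (5 + r)/(U + 1) = (5 + r)/(1 + U))
F(G, j) = (-8 + G)/(2*j) (F(G, j) = (-8 + G)/((2*j)) = (-8 + G)*(1/(2*j)) = (-8 + G)/(2*j))
-147 + F(y(-4, I(-4, 3)), 9)*(-56) = -147 + ((½)*(-8 + (5 - ⅕*(-4))/(1 - 4))/9)*(-56) = -147 + ((½)*(⅑)*(-8 + (5 + ⅘)/(-3)))*(-56) = -147 + ((½)*(⅑)*(-8 - ⅓*29/5))*(-56) = -147 + ((½)*(⅑)*(-8 - 29/15))*(-56) = -147 + ((½)*(⅑)*(-149/15))*(-56) = -147 - 149/270*(-56) = -147 + 4172/135 = -15673/135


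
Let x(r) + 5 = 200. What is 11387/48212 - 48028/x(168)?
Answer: -2313305471/9401340 ≈ -246.06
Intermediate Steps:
x(r) = 195 (x(r) = -5 + 200 = 195)
11387/48212 - 48028/x(168) = 11387/48212 - 48028/195 = -2313305471/9401340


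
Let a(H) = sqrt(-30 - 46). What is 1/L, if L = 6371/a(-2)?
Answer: 2*I*sqrt(19)/6371 ≈ 0.0013684*I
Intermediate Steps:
a(H) = 2*I*sqrt(19) (a(H) = sqrt(-76) = 2*I*sqrt(19))
L = -6371*I*sqrt(19)/38 (L = 6371/((2*I*sqrt(19))) = 6371*(-I*sqrt(19)/38) = -6371*I*sqrt(19)/38 ≈ -730.8*I)
1/L = 1/(-6371*I*sqrt(19)/38) = 2*I*sqrt(19)/6371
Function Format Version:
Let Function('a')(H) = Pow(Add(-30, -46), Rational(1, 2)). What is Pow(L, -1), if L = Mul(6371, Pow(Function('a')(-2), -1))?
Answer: Mul(Rational(2, 6371), I, Pow(19, Rational(1, 2))) ≈ Mul(0.0013684, I)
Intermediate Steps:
Function('a')(H) = Mul(2, I, Pow(19, Rational(1, 2))) (Function('a')(H) = Pow(-76, Rational(1, 2)) = Mul(2, I, Pow(19, Rational(1, 2))))
L = Mul(Rational(-6371, 38), I, Pow(19, Rational(1, 2))) (L = Mul(6371, Pow(Mul(2, I, Pow(19, Rational(1, 2))), -1)) = Mul(6371, Mul(Rational(-1, 38), I, Pow(19, Rational(1, 2)))) = Mul(Rational(-6371, 38), I, Pow(19, Rational(1, 2))) ≈ Mul(-730.80, I))
Pow(L, -1) = Pow(Mul(Rational(-6371, 38), I, Pow(19, Rational(1, 2))), -1) = Mul(Rational(2, 6371), I, Pow(19, Rational(1, 2)))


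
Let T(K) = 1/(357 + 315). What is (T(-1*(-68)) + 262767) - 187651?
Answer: 50477953/672 ≈ 75116.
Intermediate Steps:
T(K) = 1/672
(T(-1*(-68)) + 262767) - 187651 = (1/672 + 262767) - 187651 = 176579425/672 - 187651 = 50477953/672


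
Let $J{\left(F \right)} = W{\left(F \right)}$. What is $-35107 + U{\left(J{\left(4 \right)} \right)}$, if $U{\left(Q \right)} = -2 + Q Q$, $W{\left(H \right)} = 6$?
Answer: $-35073$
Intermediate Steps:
$J{\left(F \right)} = 6$
$U{\left(Q \right)} = -2 + Q^{2}$
$-35107 + U{\left(J{\left(4 \right)} \right)} = -35107 - \left(2 - 6^{2}\right) = -35107 + \left(-2 + 36\right) = -35107 + 34 = -35073$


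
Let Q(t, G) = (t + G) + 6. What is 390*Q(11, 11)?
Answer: 10920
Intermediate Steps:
Q(t, G) = 6 + G + t (Q(t, G) = (G + t) + 6 = 6 + G + t)
390*Q(11, 11) = 390*(6 + 11 + 11) = 390*28 = 10920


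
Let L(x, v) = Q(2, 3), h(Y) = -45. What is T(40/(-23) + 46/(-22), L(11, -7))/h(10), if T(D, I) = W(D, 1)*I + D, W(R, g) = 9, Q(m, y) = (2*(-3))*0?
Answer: 323/3795 ≈ 0.085112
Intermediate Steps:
Q(m, y) = 0 (Q(m, y) = -6*0 = 0)
L(x, v) = 0
T(D, I) = D + 9*I (T(D, I) = 9*I + D = D + 9*I)
T(40/(-23) + 46/(-22), L(11, -7))/h(10) = ((40/(-23) + 46/(-22)) + 9*0)/(-45) = ((40*(-1/23) + 46*(-1/22)) + 0)*(-1/45) = ((-40/23 - 23/11) + 0)*(-1/45) = (-969/253 + 0)*(-1/45) = -969/253*(-1/45) = 323/3795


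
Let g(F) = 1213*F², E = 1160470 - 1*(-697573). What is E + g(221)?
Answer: 61102176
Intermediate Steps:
E = 1858043 (E = 1160470 + 697573 = 1858043)
E + g(221) = 1858043 + 1213*221² = 1858043 + 1213*48841 = 1858043 + 59244133 = 61102176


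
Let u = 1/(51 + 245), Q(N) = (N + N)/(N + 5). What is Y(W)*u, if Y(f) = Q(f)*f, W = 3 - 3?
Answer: 0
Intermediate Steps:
Q(N) = 2*N/(5 + N) (Q(N) = (2*N)/(5 + N) = 2*N/(5 + N))
W = 0
Y(f) = 2*f²/(5 + f) (Y(f) = (2*f/(5 + f))*f = 2*f²/(5 + f))
u = 1/296 ≈ 0.0033784
Y(W)*u = (2*0²/(5 + 0))*(1/296) = (2*0/5)*(1/296) = (2*0*(⅕))*(1/296) = 0*(1/296) = 0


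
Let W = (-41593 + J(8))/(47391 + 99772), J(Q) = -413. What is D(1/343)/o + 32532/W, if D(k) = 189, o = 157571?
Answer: -125728702134617/1103154571 ≈ -1.1397e+5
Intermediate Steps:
W = -42006/147163 (W = (-41593 - 413)/(47391 + 99772) = -42006/147163 ≈ -0.28544)
D(1/343)/o + 32532/W = 189/157571 + 32532/(-42006/147163) = 189*(1/157571) + 32532*(-147163/42006) = 189/157571 - 797917786/7001 = -125728702134617/1103154571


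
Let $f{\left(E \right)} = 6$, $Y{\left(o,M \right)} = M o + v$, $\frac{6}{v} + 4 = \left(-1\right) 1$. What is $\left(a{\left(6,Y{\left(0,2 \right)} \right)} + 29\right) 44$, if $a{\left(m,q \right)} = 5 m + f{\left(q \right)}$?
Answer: $2860$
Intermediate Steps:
$v = - \frac{6}{5}$ ($v = \frac{6}{-4 - 1} = \frac{6}{-5} = 6 \left(- \frac{1}{5}\right) = - \frac{6}{5} \approx -1.2$)
$Y{\left(o,M \right)} = - \frac{6}{5} + M o$ ($Y{\left(o,M \right)} = M o - \frac{6}{5} = - \frac{6}{5} + M o$)
$a{\left(m,q \right)} = 6 + 5 m$ ($a{\left(m,q \right)} = 5 m + 6 = 6 + 5 m$)
$\left(a{\left(6,Y{\left(0,2 \right)} \right)} + 29\right) 44 = \left(\left(6 + 5 \cdot 6\right) + 29\right) 44 = \left(\left(6 + 30\right) + 29\right) 44 = \left(36 + 29\right) 44 = 65 \cdot 44 = 2860$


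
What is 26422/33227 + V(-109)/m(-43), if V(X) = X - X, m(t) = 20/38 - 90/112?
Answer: 26422/33227 ≈ 0.79520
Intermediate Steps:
m(t) = -295/1064 (m(t) = 20*(1/38) - 90*1/112 = 10/19 - 45/56 = -295/1064)
V(X) = 0
26422/33227 + V(-109)/m(-43) = 26422/33227 + 0/(-295/1064) = 26422*(1/33227) + 0*(-1064/295) = 26422/33227 + 0 = 26422/33227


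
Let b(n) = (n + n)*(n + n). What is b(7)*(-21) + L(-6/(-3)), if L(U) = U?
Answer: -4114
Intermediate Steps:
b(n) = 4*n² (b(n) = (2*n)*(2*n) = 4*n²)
b(7)*(-21) + L(-6/(-3)) = (4*7²)*(-21) - 6/(-3) = (4*49)*(-21) - 6*(-⅓) = 196*(-21) + 2 = -4116 + 2 = -4114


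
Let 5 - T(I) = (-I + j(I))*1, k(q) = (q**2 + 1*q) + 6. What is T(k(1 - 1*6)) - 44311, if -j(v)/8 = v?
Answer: -44072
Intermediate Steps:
j(v) = -8*v
k(q) = 6 + q + q**2 (k(q) = (q**2 + q) + 6 = (q + q**2) + 6 = 6 + q + q**2)
T(I) = 5 + 9*I (T(I) = 5 - (-I - 8*I) = 5 - (-9*I) = 5 - (-9)*I = 5 + 9*I)
T(k(1 - 1*6)) - 44311 = (5 + 9*(6 + (1 - 1*6) + (1 - 1*6)**2)) - 44311 = (5 + 9*(6 + (1 - 6) + (1 - 6)**2)) - 44311 = (5 + 9*(6 - 5 + (-5)**2)) - 44311 = (5 + 9*(6 - 5 + 25)) - 44311 = (5 + 9*26) - 44311 = (5 + 234) - 44311 = 239 - 44311 = -44072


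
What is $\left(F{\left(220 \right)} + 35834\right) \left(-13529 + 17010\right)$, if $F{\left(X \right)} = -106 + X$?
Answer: $125134988$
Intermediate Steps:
$\left(F{\left(220 \right)} + 35834\right) \left(-13529 + 17010\right) = \left(\left(-106 + 220\right) + 35834\right) \left(-13529 + 17010\right) = \left(114 + 35834\right) 3481 = 35948 \cdot 3481 = 125134988$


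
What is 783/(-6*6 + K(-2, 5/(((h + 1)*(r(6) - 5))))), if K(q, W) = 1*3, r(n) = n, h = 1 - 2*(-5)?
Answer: -261/11 ≈ -23.727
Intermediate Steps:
h = 11 (h = 1 + 10 = 11)
K(q, W) = 3
783/(-6*6 + K(-2, 5/(((h + 1)*(r(6) - 5))))) = 783/(-6*6 + 3) = 783/(-36 + 3) = 783/(-33) = 783*(-1/33) = -261/11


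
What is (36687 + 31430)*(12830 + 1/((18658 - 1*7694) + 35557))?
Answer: 40656614446427/46521 ≈ 8.7394e+8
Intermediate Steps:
(36687 + 31430)*(12830 + 1/((18658 - 1*7694) + 35557)) = 68117*(12830 + 1/((18658 - 7694) + 35557)) = 68117*(12830 + 1/(10964 + 35557)) = 68117*(12830 + 1/46521) = 68117*(596864431/46521) = 40656614446427/46521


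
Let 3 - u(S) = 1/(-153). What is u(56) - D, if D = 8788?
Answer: -1344104/153 ≈ -8785.0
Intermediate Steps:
u(S) = 460/153 (u(S) = 3 - 1/(-153) = 3 - 1*(-1/153) = 3 + 1/153 = 460/153)
u(56) - D = 460/153 - 1*8788 = 460/153 - 8788 = -1344104/153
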